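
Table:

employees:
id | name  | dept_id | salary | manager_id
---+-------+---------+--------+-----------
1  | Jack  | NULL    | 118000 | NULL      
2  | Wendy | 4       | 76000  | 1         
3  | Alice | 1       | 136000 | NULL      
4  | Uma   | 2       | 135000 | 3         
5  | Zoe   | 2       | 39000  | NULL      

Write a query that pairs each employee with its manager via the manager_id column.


This is a self-join: employees is joined to a second copy of itself, matching each row's manager_id to another row's id. Use LEFT JOIN so rows with manager_id=NULL are kept.
  - employee 1 (Jack): manager_id=NULL -> NULL
  - employee 2 (Wendy): manager_id=1 -> Jack
  - employee 3 (Alice): manager_id=NULL -> NULL
  - employee 4 (Uma): manager_id=3 -> Alice
  - employee 5 (Zoe): manager_id=NULL -> NULL

SQL:
SELECT a.name AS item, b.name AS manager
FROM employees a
LEFT JOIN employees b ON a.manager_id = b.id

Result:
item  | manager
------+--------
Jack  | NULL   
Wendy | Jack   
Alice | NULL   
Uma   | Alice  
Zoe   | NULL   


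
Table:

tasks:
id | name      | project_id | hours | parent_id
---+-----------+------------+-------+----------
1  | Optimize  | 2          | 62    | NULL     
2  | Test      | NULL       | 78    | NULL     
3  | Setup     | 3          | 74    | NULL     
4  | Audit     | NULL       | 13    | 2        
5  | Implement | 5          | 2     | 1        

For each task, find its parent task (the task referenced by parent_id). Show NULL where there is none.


This is a self-join: tasks is joined to a second copy of itself, matching each row's parent_id to another row's id. Use LEFT JOIN so rows with parent_id=NULL are kept.
  - task 1 (Optimize): parent_id=NULL -> NULL
  - task 2 (Test): parent_id=NULL -> NULL
  - task 3 (Setup): parent_id=NULL -> NULL
  - task 4 (Audit): parent_id=2 -> Test
  - task 5 (Implement): parent_id=1 -> Optimize

SQL:
SELECT a.name AS item, b.name AS parent
FROM tasks a
LEFT JOIN tasks b ON a.parent_id = b.id

Result:
item      | parent  
----------+---------
Optimize  | NULL    
Test      | NULL    
Setup     | NULL    
Audit     | Test    
Implement | Optimize


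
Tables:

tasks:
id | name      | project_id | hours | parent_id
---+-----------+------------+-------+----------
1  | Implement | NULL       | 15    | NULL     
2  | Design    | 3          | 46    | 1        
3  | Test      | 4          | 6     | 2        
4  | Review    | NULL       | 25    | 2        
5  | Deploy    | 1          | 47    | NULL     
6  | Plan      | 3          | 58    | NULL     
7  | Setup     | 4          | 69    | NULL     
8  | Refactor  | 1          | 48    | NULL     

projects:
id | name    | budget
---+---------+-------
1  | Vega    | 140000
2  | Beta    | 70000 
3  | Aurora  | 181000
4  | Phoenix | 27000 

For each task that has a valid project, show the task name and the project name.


INNER JOIN keeps only tasks rows whose project_id matches an id in projects. Walk through each task:
  - task 1 (Implement): project_id=NULL, no match -> dropped
  - task 2 (Design): project_id=3 -> matches Aurora
  - task 3 (Test): project_id=4 -> matches Phoenix
  - task 4 (Review): project_id=NULL, no match -> dropped
  - task 5 (Deploy): project_id=1 -> matches Vega
  - task 6 (Plan): project_id=3 -> matches Aurora
  - task 7 (Setup): project_id=4 -> matches Phoenix
  - task 8 (Refactor): project_id=1 -> matches Vega
So 2 of 8 rows are dropped.

SQL:
SELECT a.name, b.name AS project
FROM tasks a
INNER JOIN projects b ON a.project_id = b.id

Result:
name     | project
---------+--------
Design   | Aurora 
Test     | Phoenix
Deploy   | Vega   
Plan     | Aurora 
Setup    | Phoenix
Refactor | Vega   


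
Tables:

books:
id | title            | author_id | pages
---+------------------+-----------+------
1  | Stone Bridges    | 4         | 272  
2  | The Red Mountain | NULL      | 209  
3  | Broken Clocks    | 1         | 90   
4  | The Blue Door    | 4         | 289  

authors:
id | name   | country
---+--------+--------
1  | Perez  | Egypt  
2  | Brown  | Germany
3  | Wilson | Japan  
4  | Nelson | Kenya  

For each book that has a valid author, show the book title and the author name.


INNER JOIN keeps only books rows whose author_id matches an id in authors. Walk through each book:
  - book 1 (Stone Bridges): author_id=4 -> matches Nelson
  - book 2 (The Red Mountain): author_id=NULL, no match -> dropped
  - book 3 (Broken Clocks): author_id=1 -> matches Perez
  - book 4 (The Blue Door): author_id=4 -> matches Nelson
So 1 of 4 rows is dropped.

SQL:
SELECT a.title, b.name AS author
FROM books a
INNER JOIN authors b ON a.author_id = b.id

Result:
title         | author
--------------+-------
Stone Bridges | Nelson
Broken Clocks | Perez 
The Blue Door | Nelson


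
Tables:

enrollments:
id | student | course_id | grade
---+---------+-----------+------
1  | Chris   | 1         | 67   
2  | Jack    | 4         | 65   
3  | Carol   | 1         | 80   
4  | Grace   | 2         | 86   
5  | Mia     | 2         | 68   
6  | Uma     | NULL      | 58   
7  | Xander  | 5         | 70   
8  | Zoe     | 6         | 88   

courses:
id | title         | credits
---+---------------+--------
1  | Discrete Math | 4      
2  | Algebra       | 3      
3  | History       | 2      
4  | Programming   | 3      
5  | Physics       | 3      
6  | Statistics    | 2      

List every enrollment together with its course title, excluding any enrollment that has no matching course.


INNER JOIN keeps only enrollments rows whose course_id matches an id in courses. Walk through each enrollment:
  - enrollment 1 (Chris): course_id=1 -> matches Discrete Math
  - enrollment 2 (Jack): course_id=4 -> matches Programming
  - enrollment 3 (Carol): course_id=1 -> matches Discrete Math
  - enrollment 4 (Grace): course_id=2 -> matches Algebra
  - enrollment 5 (Mia): course_id=2 -> matches Algebra
  - enrollment 6 (Uma): course_id=NULL, no match -> dropped
  - enrollment 7 (Xander): course_id=5 -> matches Physics
  - enrollment 8 (Zoe): course_id=6 -> matches Statistics
So 1 of 8 rows is dropped.

SQL:
SELECT a.student, b.title AS course
FROM enrollments a
INNER JOIN courses b ON a.course_id = b.id

Result:
student | course       
--------+--------------
Chris   | Discrete Math
Jack    | Programming  
Carol   | Discrete Math
Grace   | Algebra      
Mia     | Algebra      
Xander  | Physics      
Zoe     | Statistics   


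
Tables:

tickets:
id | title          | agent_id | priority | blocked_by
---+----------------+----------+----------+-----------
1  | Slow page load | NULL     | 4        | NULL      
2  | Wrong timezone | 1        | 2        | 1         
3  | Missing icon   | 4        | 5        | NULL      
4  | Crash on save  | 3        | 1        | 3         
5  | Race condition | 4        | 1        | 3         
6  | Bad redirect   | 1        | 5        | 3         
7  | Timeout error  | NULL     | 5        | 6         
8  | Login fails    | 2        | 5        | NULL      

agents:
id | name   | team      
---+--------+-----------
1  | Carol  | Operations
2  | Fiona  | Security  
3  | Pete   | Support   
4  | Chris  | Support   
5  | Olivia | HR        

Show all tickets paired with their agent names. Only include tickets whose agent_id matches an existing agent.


INNER JOIN keeps only tickets rows whose agent_id matches an id in agents. Walk through each ticket:
  - ticket 1 (Slow page load): agent_id=NULL, no match -> dropped
  - ticket 2 (Wrong timezone): agent_id=1 -> matches Carol
  - ticket 3 (Missing icon): agent_id=4 -> matches Chris
  - ticket 4 (Crash on save): agent_id=3 -> matches Pete
  - ticket 5 (Race condition): agent_id=4 -> matches Chris
  - ticket 6 (Bad redirect): agent_id=1 -> matches Carol
  - ticket 7 (Timeout error): agent_id=NULL, no match -> dropped
  - ticket 8 (Login fails): agent_id=2 -> matches Fiona
So 2 of 8 rows are dropped.

SQL:
SELECT a.title, b.name AS agent
FROM tickets a
INNER JOIN agents b ON a.agent_id = b.id

Result:
title          | agent
---------------+------
Wrong timezone | Carol
Missing icon   | Chris
Crash on save  | Pete 
Race condition | Chris
Bad redirect   | Carol
Login fails    | Fiona


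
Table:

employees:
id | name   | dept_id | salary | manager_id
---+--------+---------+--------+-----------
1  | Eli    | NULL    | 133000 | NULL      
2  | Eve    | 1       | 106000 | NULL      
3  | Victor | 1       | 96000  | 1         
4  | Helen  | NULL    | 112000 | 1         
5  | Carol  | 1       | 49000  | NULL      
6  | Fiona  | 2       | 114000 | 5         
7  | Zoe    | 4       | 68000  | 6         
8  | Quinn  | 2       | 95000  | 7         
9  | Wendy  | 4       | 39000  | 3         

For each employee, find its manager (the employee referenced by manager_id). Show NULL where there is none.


This is a self-join: employees is joined to a second copy of itself, matching each row's manager_id to another row's id. Use LEFT JOIN so rows with manager_id=NULL are kept.
  - employee 1 (Eli): manager_id=NULL -> NULL
  - employee 2 (Eve): manager_id=NULL -> NULL
  - employee 3 (Victor): manager_id=1 -> Eli
  - employee 4 (Helen): manager_id=1 -> Eli
  - employee 5 (Carol): manager_id=NULL -> NULL
  - employee 6 (Fiona): manager_id=5 -> Carol
  - employee 7 (Zoe): manager_id=6 -> Fiona
  - employee 8 (Quinn): manager_id=7 -> Zoe
  - employee 9 (Wendy): manager_id=3 -> Victor

SQL:
SELECT a.name AS item, b.name AS manager
FROM employees a
LEFT JOIN employees b ON a.manager_id = b.id

Result:
item   | manager
-------+--------
Eli    | NULL   
Eve    | NULL   
Victor | Eli    
Helen  | Eli    
Carol  | NULL   
Fiona  | Carol  
Zoe    | Fiona  
Quinn  | Zoe    
Wendy  | Victor 


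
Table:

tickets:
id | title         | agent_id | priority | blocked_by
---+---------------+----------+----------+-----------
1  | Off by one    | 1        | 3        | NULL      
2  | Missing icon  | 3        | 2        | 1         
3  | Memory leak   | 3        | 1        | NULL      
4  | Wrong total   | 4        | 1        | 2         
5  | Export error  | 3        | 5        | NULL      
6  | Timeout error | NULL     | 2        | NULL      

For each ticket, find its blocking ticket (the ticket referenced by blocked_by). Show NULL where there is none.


This is a self-join: tickets is joined to a second copy of itself, matching each row's blocked_by to another row's id. Use LEFT JOIN so rows with blocked_by=NULL are kept.
  - ticket 1 (Off by one): blocked_by=NULL -> NULL
  - ticket 2 (Missing icon): blocked_by=1 -> Off by one
  - ticket 3 (Memory leak): blocked_by=NULL -> NULL
  - ticket 4 (Wrong total): blocked_by=2 -> Missing icon
  - ticket 5 (Export error): blocked_by=NULL -> NULL
  - ticket 6 (Timeout error): blocked_by=NULL -> NULL

SQL:
SELECT a.title AS item, b.title AS blocked_by
FROM tickets a
LEFT JOIN tickets b ON a.blocked_by = b.id

Result:
item          | blocked_by  
--------------+-------------
Off by one    | NULL        
Missing icon  | Off by one  
Memory leak   | NULL        
Wrong total   | Missing icon
Export error  | NULL        
Timeout error | NULL        


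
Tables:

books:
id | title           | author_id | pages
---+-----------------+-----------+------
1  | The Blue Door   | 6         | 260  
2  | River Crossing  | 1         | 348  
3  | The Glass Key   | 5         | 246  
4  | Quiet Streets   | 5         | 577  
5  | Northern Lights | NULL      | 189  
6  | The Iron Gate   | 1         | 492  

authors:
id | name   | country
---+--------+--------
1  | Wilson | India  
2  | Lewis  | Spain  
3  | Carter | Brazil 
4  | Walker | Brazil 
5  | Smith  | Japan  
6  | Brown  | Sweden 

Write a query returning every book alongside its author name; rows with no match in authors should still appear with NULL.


LEFT JOIN keeps every row from books (the left table); where author_id has no match in authors, the author columns become NULL. Walk through each book:
  - book 1 (The Blue Door): author_id=6 -> matches Brown
  - book 2 (River Crossing): author_id=1 -> matches Wilson
  - book 3 (The Glass Key): author_id=5 -> matches Smith
  - book 4 (Quiet Streets): author_id=5 -> matches Smith
  - book 5 (Northern Lights): author_id=NULL, no match -> kept with NULL
  - book 6 (The Iron Gate): author_id=1 -> matches Wilson
All 6 rows appear; 1 has NULL author.

SQL:
SELECT a.title, b.name AS author
FROM books a
LEFT JOIN authors b ON a.author_id = b.id

Result:
title           | author
----------------+-------
The Blue Door   | Brown 
River Crossing  | Wilson
The Glass Key   | Smith 
Quiet Streets   | Smith 
Northern Lights | NULL  
The Iron Gate   | Wilson


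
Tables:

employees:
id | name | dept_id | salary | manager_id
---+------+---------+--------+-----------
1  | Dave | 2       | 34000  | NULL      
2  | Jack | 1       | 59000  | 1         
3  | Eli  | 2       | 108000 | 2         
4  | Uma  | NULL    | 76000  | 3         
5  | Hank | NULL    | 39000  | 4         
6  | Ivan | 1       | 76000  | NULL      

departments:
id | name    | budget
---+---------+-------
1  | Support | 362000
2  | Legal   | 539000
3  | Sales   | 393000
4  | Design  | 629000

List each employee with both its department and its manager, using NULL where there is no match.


Two LEFT JOINs from the same base table employees: one to departments via dept_id, one to employees itself via manager_id. Both are LEFT so every employee is preserved.
Match against departments:
  - employee 1 (Dave): dept_id=2 -> matches Legal
  - employee 2 (Jack): dept_id=1 -> matches Support
  - employee 3 (Eli): dept_id=2 -> matches Legal
  - employee 4 (Uma): dept_id=NULL, no match -> kept with NULL
  - employee 5 (Hank): dept_id=NULL, no match -> kept with NULL
  - employee 6 (Ivan): dept_id=1 -> matches Support
Match against employees (self):
  - employee 1 (Dave): manager_id=NULL -> NULL
  - employee 2 (Jack): manager_id=1 -> Dave
  - employee 3 (Eli): manager_id=2 -> Jack
  - employee 4 (Uma): manager_id=3 -> Eli
  - employee 5 (Hank): manager_id=4 -> Uma
  - employee 6 (Ivan): manager_id=NULL -> NULL

SQL:
SELECT a.name, b.name AS department, c.name AS manager
FROM employees a
LEFT JOIN departments b ON a.dept_id = b.id
LEFT JOIN employees c ON a.manager_id = c.id

Result:
name | department | manager
-----+------------+--------
Dave | Legal      | NULL   
Jack | Support    | Dave   
Eli  | Legal      | Jack   
Uma  | NULL       | Eli    
Hank | NULL       | Uma    
Ivan | Support    | NULL   


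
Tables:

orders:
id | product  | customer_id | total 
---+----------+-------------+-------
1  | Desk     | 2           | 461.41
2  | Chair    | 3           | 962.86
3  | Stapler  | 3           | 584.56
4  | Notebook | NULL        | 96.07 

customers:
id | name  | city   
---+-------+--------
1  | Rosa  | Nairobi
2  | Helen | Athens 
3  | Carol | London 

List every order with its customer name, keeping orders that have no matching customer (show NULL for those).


LEFT JOIN keeps every row from orders (the left table); where customer_id has no match in customers, the customer columns become NULL. Walk through each order:
  - order 1 (Desk): customer_id=2 -> matches Helen
  - order 2 (Chair): customer_id=3 -> matches Carol
  - order 3 (Stapler): customer_id=3 -> matches Carol
  - order 4 (Notebook): customer_id=NULL, no match -> kept with NULL
All 4 rows appear; 1 has NULL customer.

SQL:
SELECT a.product, b.name AS customer
FROM orders a
LEFT JOIN customers b ON a.customer_id = b.id

Result:
product  | customer
---------+---------
Desk     | Helen   
Chair    | Carol   
Stapler  | Carol   
Notebook | NULL    


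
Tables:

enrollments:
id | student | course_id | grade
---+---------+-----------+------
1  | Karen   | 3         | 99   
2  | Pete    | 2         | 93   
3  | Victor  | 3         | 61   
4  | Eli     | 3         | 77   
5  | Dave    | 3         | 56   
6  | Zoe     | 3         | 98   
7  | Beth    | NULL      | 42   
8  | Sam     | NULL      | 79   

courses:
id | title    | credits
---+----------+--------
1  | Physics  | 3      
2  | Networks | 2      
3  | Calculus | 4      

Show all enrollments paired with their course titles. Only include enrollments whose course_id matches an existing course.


INNER JOIN keeps only enrollments rows whose course_id matches an id in courses. Walk through each enrollment:
  - enrollment 1 (Karen): course_id=3 -> matches Calculus
  - enrollment 2 (Pete): course_id=2 -> matches Networks
  - enrollment 3 (Victor): course_id=3 -> matches Calculus
  - enrollment 4 (Eli): course_id=3 -> matches Calculus
  - enrollment 5 (Dave): course_id=3 -> matches Calculus
  - enrollment 6 (Zoe): course_id=3 -> matches Calculus
  - enrollment 7 (Beth): course_id=NULL, no match -> dropped
  - enrollment 8 (Sam): course_id=NULL, no match -> dropped
So 2 of 8 rows are dropped.

SQL:
SELECT a.student, b.title AS course
FROM enrollments a
INNER JOIN courses b ON a.course_id = b.id

Result:
student | course  
--------+---------
Karen   | Calculus
Pete    | Networks
Victor  | Calculus
Eli     | Calculus
Dave    | Calculus
Zoe     | Calculus


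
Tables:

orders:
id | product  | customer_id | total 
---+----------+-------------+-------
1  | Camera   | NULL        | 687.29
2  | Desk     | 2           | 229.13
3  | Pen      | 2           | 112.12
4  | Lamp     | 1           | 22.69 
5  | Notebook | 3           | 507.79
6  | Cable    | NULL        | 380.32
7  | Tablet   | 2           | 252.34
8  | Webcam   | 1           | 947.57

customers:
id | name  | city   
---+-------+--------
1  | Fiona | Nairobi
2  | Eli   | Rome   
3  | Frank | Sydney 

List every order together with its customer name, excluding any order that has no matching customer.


INNER JOIN keeps only orders rows whose customer_id matches an id in customers. Walk through each order:
  - order 1 (Camera): customer_id=NULL, no match -> dropped
  - order 2 (Desk): customer_id=2 -> matches Eli
  - order 3 (Pen): customer_id=2 -> matches Eli
  - order 4 (Lamp): customer_id=1 -> matches Fiona
  - order 5 (Notebook): customer_id=3 -> matches Frank
  - order 6 (Cable): customer_id=NULL, no match -> dropped
  - order 7 (Tablet): customer_id=2 -> matches Eli
  - order 8 (Webcam): customer_id=1 -> matches Fiona
So 2 of 8 rows are dropped.

SQL:
SELECT a.product, b.name AS customer
FROM orders a
INNER JOIN customers b ON a.customer_id = b.id

Result:
product  | customer
---------+---------
Desk     | Eli     
Pen      | Eli     
Lamp     | Fiona   
Notebook | Frank   
Tablet   | Eli     
Webcam   | Fiona   


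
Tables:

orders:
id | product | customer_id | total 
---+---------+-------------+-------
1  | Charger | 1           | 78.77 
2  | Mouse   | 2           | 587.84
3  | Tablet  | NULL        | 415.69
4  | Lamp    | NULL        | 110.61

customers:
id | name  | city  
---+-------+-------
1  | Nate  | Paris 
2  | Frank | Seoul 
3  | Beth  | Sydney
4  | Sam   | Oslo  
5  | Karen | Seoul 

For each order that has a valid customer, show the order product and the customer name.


INNER JOIN keeps only orders rows whose customer_id matches an id in customers. Walk through each order:
  - order 1 (Charger): customer_id=1 -> matches Nate
  - order 2 (Mouse): customer_id=2 -> matches Frank
  - order 3 (Tablet): customer_id=NULL, no match -> dropped
  - order 4 (Lamp): customer_id=NULL, no match -> dropped
So 2 of 4 rows are dropped.

SQL:
SELECT a.product, b.name AS customer
FROM orders a
INNER JOIN customers b ON a.customer_id = b.id

Result:
product | customer
--------+---------
Charger | Nate    
Mouse   | Frank   


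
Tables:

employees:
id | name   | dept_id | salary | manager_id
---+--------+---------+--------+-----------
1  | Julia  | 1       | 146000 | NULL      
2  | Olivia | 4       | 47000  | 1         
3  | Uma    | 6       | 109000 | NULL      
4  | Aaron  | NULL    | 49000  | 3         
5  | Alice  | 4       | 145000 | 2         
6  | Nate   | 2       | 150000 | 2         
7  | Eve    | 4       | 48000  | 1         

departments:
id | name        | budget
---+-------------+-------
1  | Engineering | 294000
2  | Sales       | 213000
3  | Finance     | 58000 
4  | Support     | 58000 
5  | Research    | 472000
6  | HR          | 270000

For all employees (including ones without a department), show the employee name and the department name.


LEFT JOIN keeps every row from employees (the left table); where dept_id has no match in departments, the department columns become NULL. Walk through each employee:
  - employee 1 (Julia): dept_id=1 -> matches Engineering
  - employee 2 (Olivia): dept_id=4 -> matches Support
  - employee 3 (Uma): dept_id=6 -> matches HR
  - employee 4 (Aaron): dept_id=NULL, no match -> kept with NULL
  - employee 5 (Alice): dept_id=4 -> matches Support
  - employee 6 (Nate): dept_id=2 -> matches Sales
  - employee 7 (Eve): dept_id=4 -> matches Support
All 7 rows appear; 1 has NULL department.

SQL:
SELECT a.name, b.name AS department
FROM employees a
LEFT JOIN departments b ON a.dept_id = b.id

Result:
name   | department 
-------+------------
Julia  | Engineering
Olivia | Support    
Uma    | HR         
Aaron  | NULL       
Alice  | Support    
Nate   | Sales      
Eve    | Support    


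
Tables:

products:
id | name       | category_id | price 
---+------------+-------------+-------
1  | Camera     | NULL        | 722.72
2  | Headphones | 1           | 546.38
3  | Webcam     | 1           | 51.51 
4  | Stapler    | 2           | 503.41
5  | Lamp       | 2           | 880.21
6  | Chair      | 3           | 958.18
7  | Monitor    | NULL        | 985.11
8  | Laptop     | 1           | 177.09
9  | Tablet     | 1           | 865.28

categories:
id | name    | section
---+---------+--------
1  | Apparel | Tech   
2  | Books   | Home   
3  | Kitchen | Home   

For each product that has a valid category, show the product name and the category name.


INNER JOIN keeps only products rows whose category_id matches an id in categories. Walk through each product:
  - product 1 (Camera): category_id=NULL, no match -> dropped
  - product 2 (Headphones): category_id=1 -> matches Apparel
  - product 3 (Webcam): category_id=1 -> matches Apparel
  - product 4 (Stapler): category_id=2 -> matches Books
  - product 5 (Lamp): category_id=2 -> matches Books
  - product 6 (Chair): category_id=3 -> matches Kitchen
  - product 7 (Monitor): category_id=NULL, no match -> dropped
  - product 8 (Laptop): category_id=1 -> matches Apparel
  - product 9 (Tablet): category_id=1 -> matches Apparel
So 2 of 9 rows are dropped.

SQL:
SELECT a.name, b.name AS category
FROM products a
INNER JOIN categories b ON a.category_id = b.id

Result:
name       | category
-----------+---------
Headphones | Apparel 
Webcam     | Apparel 
Stapler    | Books   
Lamp       | Books   
Chair      | Kitchen 
Laptop     | Apparel 
Tablet     | Apparel 


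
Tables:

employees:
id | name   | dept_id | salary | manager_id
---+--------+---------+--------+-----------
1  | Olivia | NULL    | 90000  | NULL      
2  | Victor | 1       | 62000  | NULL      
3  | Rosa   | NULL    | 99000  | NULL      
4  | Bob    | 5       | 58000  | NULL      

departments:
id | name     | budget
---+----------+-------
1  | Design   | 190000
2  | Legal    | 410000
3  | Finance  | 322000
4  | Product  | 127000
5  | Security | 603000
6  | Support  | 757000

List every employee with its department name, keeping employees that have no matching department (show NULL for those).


LEFT JOIN keeps every row from employees (the left table); where dept_id has no match in departments, the department columns become NULL. Walk through each employee:
  - employee 1 (Olivia): dept_id=NULL, no match -> kept with NULL
  - employee 2 (Victor): dept_id=1 -> matches Design
  - employee 3 (Rosa): dept_id=NULL, no match -> kept with NULL
  - employee 4 (Bob): dept_id=5 -> matches Security
All 4 rows appear; 2 have NULL department.

SQL:
SELECT a.name, b.name AS department
FROM employees a
LEFT JOIN departments b ON a.dept_id = b.id

Result:
name   | department
-------+-----------
Olivia | NULL      
Victor | Design    
Rosa   | NULL      
Bob    | Security  


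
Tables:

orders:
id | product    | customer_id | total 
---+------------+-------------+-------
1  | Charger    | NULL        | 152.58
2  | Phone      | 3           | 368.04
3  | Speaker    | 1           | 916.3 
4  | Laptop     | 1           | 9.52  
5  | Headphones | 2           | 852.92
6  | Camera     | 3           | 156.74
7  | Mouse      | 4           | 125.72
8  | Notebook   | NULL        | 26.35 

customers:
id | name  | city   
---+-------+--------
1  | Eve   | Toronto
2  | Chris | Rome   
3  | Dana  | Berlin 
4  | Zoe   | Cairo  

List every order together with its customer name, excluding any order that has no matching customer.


INNER JOIN keeps only orders rows whose customer_id matches an id in customers. Walk through each order:
  - order 1 (Charger): customer_id=NULL, no match -> dropped
  - order 2 (Phone): customer_id=3 -> matches Dana
  - order 3 (Speaker): customer_id=1 -> matches Eve
  - order 4 (Laptop): customer_id=1 -> matches Eve
  - order 5 (Headphones): customer_id=2 -> matches Chris
  - order 6 (Camera): customer_id=3 -> matches Dana
  - order 7 (Mouse): customer_id=4 -> matches Zoe
  - order 8 (Notebook): customer_id=NULL, no match -> dropped
So 2 of 8 rows are dropped.

SQL:
SELECT a.product, b.name AS customer
FROM orders a
INNER JOIN customers b ON a.customer_id = b.id

Result:
product    | customer
-----------+---------
Phone      | Dana    
Speaker    | Eve     
Laptop     | Eve     
Headphones | Chris   
Camera     | Dana    
Mouse      | Zoe     


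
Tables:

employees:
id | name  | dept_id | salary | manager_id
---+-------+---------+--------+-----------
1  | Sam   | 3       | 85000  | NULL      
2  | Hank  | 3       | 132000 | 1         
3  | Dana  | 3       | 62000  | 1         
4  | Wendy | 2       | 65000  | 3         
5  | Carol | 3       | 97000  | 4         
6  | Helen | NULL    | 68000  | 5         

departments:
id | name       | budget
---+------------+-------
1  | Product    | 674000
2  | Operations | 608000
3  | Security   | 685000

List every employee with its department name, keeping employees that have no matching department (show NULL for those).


LEFT JOIN keeps every row from employees (the left table); where dept_id has no match in departments, the department columns become NULL. Walk through each employee:
  - employee 1 (Sam): dept_id=3 -> matches Security
  - employee 2 (Hank): dept_id=3 -> matches Security
  - employee 3 (Dana): dept_id=3 -> matches Security
  - employee 4 (Wendy): dept_id=2 -> matches Operations
  - employee 5 (Carol): dept_id=3 -> matches Security
  - employee 6 (Helen): dept_id=NULL, no match -> kept with NULL
All 6 rows appear; 1 has NULL department.

SQL:
SELECT a.name, b.name AS department
FROM employees a
LEFT JOIN departments b ON a.dept_id = b.id

Result:
name  | department
------+-----------
Sam   | Security  
Hank  | Security  
Dana  | Security  
Wendy | Operations
Carol | Security  
Helen | NULL      


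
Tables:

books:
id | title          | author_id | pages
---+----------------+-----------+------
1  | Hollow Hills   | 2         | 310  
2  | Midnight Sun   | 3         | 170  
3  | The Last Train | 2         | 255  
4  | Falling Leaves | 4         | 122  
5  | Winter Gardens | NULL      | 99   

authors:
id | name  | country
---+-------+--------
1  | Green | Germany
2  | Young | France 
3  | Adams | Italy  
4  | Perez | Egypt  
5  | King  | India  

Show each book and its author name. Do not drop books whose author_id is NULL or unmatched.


LEFT JOIN keeps every row from books (the left table); where author_id has no match in authors, the author columns become NULL. Walk through each book:
  - book 1 (Hollow Hills): author_id=2 -> matches Young
  - book 2 (Midnight Sun): author_id=3 -> matches Adams
  - book 3 (The Last Train): author_id=2 -> matches Young
  - book 4 (Falling Leaves): author_id=4 -> matches Perez
  - book 5 (Winter Gardens): author_id=NULL, no match -> kept with NULL
All 5 rows appear; 1 has NULL author.

SQL:
SELECT a.title, b.name AS author
FROM books a
LEFT JOIN authors b ON a.author_id = b.id

Result:
title          | author
---------------+-------
Hollow Hills   | Young 
Midnight Sun   | Adams 
The Last Train | Young 
Falling Leaves | Perez 
Winter Gardens | NULL  


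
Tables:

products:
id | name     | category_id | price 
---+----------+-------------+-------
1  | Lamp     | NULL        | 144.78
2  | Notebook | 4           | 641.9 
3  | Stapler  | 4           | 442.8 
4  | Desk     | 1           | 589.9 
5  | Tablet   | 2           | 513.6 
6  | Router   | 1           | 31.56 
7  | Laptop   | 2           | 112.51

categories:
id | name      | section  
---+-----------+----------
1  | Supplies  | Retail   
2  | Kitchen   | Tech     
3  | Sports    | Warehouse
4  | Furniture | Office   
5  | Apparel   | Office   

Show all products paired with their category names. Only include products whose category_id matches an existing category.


INNER JOIN keeps only products rows whose category_id matches an id in categories. Walk through each product:
  - product 1 (Lamp): category_id=NULL, no match -> dropped
  - product 2 (Notebook): category_id=4 -> matches Furniture
  - product 3 (Stapler): category_id=4 -> matches Furniture
  - product 4 (Desk): category_id=1 -> matches Supplies
  - product 5 (Tablet): category_id=2 -> matches Kitchen
  - product 6 (Router): category_id=1 -> matches Supplies
  - product 7 (Laptop): category_id=2 -> matches Kitchen
So 1 of 7 rows is dropped.

SQL:
SELECT a.name, b.name AS category
FROM products a
INNER JOIN categories b ON a.category_id = b.id

Result:
name     | category 
---------+----------
Notebook | Furniture
Stapler  | Furniture
Desk     | Supplies 
Tablet   | Kitchen  
Router   | Supplies 
Laptop   | Kitchen  


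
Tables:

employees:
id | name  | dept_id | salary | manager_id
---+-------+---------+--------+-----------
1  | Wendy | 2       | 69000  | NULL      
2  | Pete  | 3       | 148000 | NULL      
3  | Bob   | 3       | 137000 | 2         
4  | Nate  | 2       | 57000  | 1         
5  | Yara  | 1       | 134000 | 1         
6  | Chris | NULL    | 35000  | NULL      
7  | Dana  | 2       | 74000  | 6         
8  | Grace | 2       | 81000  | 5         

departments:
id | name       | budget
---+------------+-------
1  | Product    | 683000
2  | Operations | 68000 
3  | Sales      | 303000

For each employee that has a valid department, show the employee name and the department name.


INNER JOIN keeps only employees rows whose dept_id matches an id in departments. Walk through each employee:
  - employee 1 (Wendy): dept_id=2 -> matches Operations
  - employee 2 (Pete): dept_id=3 -> matches Sales
  - employee 3 (Bob): dept_id=3 -> matches Sales
  - employee 4 (Nate): dept_id=2 -> matches Operations
  - employee 5 (Yara): dept_id=1 -> matches Product
  - employee 6 (Chris): dept_id=NULL, no match -> dropped
  - employee 7 (Dana): dept_id=2 -> matches Operations
  - employee 8 (Grace): dept_id=2 -> matches Operations
So 1 of 8 rows is dropped.

SQL:
SELECT a.name, b.name AS department
FROM employees a
INNER JOIN departments b ON a.dept_id = b.id

Result:
name  | department
------+-----------
Wendy | Operations
Pete  | Sales     
Bob   | Sales     
Nate  | Operations
Yara  | Product   
Dana  | Operations
Grace | Operations


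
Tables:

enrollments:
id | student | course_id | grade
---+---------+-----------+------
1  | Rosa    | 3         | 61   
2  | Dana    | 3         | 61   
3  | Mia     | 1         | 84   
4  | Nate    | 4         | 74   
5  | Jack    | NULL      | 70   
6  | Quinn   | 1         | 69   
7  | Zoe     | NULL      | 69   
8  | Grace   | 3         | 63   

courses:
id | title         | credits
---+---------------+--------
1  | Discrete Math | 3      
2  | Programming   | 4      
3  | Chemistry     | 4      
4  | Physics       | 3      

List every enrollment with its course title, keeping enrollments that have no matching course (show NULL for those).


LEFT JOIN keeps every row from enrollments (the left table); where course_id has no match in courses, the course columns become NULL. Walk through each enrollment:
  - enrollment 1 (Rosa): course_id=3 -> matches Chemistry
  - enrollment 2 (Dana): course_id=3 -> matches Chemistry
  - enrollment 3 (Mia): course_id=1 -> matches Discrete Math
  - enrollment 4 (Nate): course_id=4 -> matches Physics
  - enrollment 5 (Jack): course_id=NULL, no match -> kept with NULL
  - enrollment 6 (Quinn): course_id=1 -> matches Discrete Math
  - enrollment 7 (Zoe): course_id=NULL, no match -> kept with NULL
  - enrollment 8 (Grace): course_id=3 -> matches Chemistry
All 8 rows appear; 2 have NULL course.

SQL:
SELECT a.student, b.title AS course
FROM enrollments a
LEFT JOIN courses b ON a.course_id = b.id

Result:
student | course       
--------+--------------
Rosa    | Chemistry    
Dana    | Chemistry    
Mia     | Discrete Math
Nate    | Physics      
Jack    | NULL         
Quinn   | Discrete Math
Zoe     | NULL         
Grace   | Chemistry    


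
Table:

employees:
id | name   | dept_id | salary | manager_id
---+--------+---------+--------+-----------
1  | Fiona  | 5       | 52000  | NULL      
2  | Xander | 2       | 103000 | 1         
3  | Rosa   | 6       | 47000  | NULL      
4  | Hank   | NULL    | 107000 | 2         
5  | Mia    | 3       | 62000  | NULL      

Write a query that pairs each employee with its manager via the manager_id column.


This is a self-join: employees is joined to a second copy of itself, matching each row's manager_id to another row's id. Use LEFT JOIN so rows with manager_id=NULL are kept.
  - employee 1 (Fiona): manager_id=NULL -> NULL
  - employee 2 (Xander): manager_id=1 -> Fiona
  - employee 3 (Rosa): manager_id=NULL -> NULL
  - employee 4 (Hank): manager_id=2 -> Xander
  - employee 5 (Mia): manager_id=NULL -> NULL

SQL:
SELECT a.name AS item, b.name AS manager
FROM employees a
LEFT JOIN employees b ON a.manager_id = b.id

Result:
item   | manager
-------+--------
Fiona  | NULL   
Xander | Fiona  
Rosa   | NULL   
Hank   | Xander 
Mia    | NULL   


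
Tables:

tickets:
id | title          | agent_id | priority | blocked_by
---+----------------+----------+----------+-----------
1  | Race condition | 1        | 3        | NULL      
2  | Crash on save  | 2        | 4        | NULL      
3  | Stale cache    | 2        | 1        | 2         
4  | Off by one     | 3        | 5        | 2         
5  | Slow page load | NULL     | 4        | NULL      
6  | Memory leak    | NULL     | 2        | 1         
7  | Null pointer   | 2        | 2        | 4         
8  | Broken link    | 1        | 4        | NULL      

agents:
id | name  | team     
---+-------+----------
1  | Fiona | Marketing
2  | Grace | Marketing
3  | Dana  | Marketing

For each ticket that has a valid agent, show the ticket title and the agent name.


INNER JOIN keeps only tickets rows whose agent_id matches an id in agents. Walk through each ticket:
  - ticket 1 (Race condition): agent_id=1 -> matches Fiona
  - ticket 2 (Crash on save): agent_id=2 -> matches Grace
  - ticket 3 (Stale cache): agent_id=2 -> matches Grace
  - ticket 4 (Off by one): agent_id=3 -> matches Dana
  - ticket 5 (Slow page load): agent_id=NULL, no match -> dropped
  - ticket 6 (Memory leak): agent_id=NULL, no match -> dropped
  - ticket 7 (Null pointer): agent_id=2 -> matches Grace
  - ticket 8 (Broken link): agent_id=1 -> matches Fiona
So 2 of 8 rows are dropped.

SQL:
SELECT a.title, b.name AS agent
FROM tickets a
INNER JOIN agents b ON a.agent_id = b.id

Result:
title          | agent
---------------+------
Race condition | Fiona
Crash on save  | Grace
Stale cache    | Grace
Off by one     | Dana 
Null pointer   | Grace
Broken link    | Fiona


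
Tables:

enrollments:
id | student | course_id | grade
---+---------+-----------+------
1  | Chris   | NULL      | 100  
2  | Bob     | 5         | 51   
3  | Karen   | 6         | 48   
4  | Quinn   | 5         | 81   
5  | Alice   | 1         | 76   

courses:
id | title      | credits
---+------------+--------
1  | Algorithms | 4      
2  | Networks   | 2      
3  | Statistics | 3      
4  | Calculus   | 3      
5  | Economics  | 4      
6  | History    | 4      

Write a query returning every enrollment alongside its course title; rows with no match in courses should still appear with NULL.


LEFT JOIN keeps every row from enrollments (the left table); where course_id has no match in courses, the course columns become NULL. Walk through each enrollment:
  - enrollment 1 (Chris): course_id=NULL, no match -> kept with NULL
  - enrollment 2 (Bob): course_id=5 -> matches Economics
  - enrollment 3 (Karen): course_id=6 -> matches History
  - enrollment 4 (Quinn): course_id=5 -> matches Economics
  - enrollment 5 (Alice): course_id=1 -> matches Algorithms
All 5 rows appear; 1 has NULL course.

SQL:
SELECT a.student, b.title AS course
FROM enrollments a
LEFT JOIN courses b ON a.course_id = b.id

Result:
student | course    
--------+-----------
Chris   | NULL      
Bob     | Economics 
Karen   | History   
Quinn   | Economics 
Alice   | Algorithms


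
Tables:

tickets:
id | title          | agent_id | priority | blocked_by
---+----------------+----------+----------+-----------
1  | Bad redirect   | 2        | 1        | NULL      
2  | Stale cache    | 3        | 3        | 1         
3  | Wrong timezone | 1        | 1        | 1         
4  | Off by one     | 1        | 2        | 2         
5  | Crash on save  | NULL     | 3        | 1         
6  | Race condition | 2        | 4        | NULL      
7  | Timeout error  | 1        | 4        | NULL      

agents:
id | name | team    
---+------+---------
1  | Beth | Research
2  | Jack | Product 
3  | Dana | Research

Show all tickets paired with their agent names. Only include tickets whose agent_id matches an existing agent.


INNER JOIN keeps only tickets rows whose agent_id matches an id in agents. Walk through each ticket:
  - ticket 1 (Bad redirect): agent_id=2 -> matches Jack
  - ticket 2 (Stale cache): agent_id=3 -> matches Dana
  - ticket 3 (Wrong timezone): agent_id=1 -> matches Beth
  - ticket 4 (Off by one): agent_id=1 -> matches Beth
  - ticket 5 (Crash on save): agent_id=NULL, no match -> dropped
  - ticket 6 (Race condition): agent_id=2 -> matches Jack
  - ticket 7 (Timeout error): agent_id=1 -> matches Beth
So 1 of 7 rows is dropped.

SQL:
SELECT a.title, b.name AS agent
FROM tickets a
INNER JOIN agents b ON a.agent_id = b.id

Result:
title          | agent
---------------+------
Bad redirect   | Jack 
Stale cache    | Dana 
Wrong timezone | Beth 
Off by one     | Beth 
Race condition | Jack 
Timeout error  | Beth 


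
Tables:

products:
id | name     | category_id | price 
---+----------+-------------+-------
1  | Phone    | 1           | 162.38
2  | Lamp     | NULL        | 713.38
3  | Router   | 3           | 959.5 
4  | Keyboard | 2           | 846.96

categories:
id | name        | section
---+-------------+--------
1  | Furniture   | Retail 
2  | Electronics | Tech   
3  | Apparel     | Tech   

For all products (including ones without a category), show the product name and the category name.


LEFT JOIN keeps every row from products (the left table); where category_id has no match in categories, the category columns become NULL. Walk through each product:
  - product 1 (Phone): category_id=1 -> matches Furniture
  - product 2 (Lamp): category_id=NULL, no match -> kept with NULL
  - product 3 (Router): category_id=3 -> matches Apparel
  - product 4 (Keyboard): category_id=2 -> matches Electronics
All 4 rows appear; 1 has NULL category.

SQL:
SELECT a.name, b.name AS category
FROM products a
LEFT JOIN categories b ON a.category_id = b.id

Result:
name     | category   
---------+------------
Phone    | Furniture  
Lamp     | NULL       
Router   | Apparel    
Keyboard | Electronics


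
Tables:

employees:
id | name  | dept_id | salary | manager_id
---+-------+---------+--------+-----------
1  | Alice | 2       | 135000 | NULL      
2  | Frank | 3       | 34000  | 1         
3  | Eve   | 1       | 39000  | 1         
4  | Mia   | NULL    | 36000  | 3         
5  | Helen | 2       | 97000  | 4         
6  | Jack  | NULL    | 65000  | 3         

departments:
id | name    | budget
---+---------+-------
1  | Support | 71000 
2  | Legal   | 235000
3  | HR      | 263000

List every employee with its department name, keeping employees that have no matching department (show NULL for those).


LEFT JOIN keeps every row from employees (the left table); where dept_id has no match in departments, the department columns become NULL. Walk through each employee:
  - employee 1 (Alice): dept_id=2 -> matches Legal
  - employee 2 (Frank): dept_id=3 -> matches HR
  - employee 3 (Eve): dept_id=1 -> matches Support
  - employee 4 (Mia): dept_id=NULL, no match -> kept with NULL
  - employee 5 (Helen): dept_id=2 -> matches Legal
  - employee 6 (Jack): dept_id=NULL, no match -> kept with NULL
All 6 rows appear; 2 have NULL department.

SQL:
SELECT a.name, b.name AS department
FROM employees a
LEFT JOIN departments b ON a.dept_id = b.id

Result:
name  | department
------+-----------
Alice | Legal     
Frank | HR        
Eve   | Support   
Mia   | NULL      
Helen | Legal     
Jack  | NULL      
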